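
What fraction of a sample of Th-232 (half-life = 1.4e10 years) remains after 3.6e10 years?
N/N₀ = (1/2)^(t/t½) = 0.1682 = 16.8%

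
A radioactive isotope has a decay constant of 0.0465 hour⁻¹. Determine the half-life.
t½ = ln(2)/λ = 14.91 hours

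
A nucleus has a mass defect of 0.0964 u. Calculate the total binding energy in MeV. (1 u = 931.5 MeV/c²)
B.E. = Δm × 931.5 = 89.8 MeV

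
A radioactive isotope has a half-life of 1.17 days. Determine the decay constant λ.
λ = ln(2)/t½ = 0.5924 day⁻¹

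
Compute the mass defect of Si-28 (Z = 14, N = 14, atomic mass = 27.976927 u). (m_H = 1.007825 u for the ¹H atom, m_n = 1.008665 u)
Δm = Z·m_H + N·m_n − M = 0.2539 u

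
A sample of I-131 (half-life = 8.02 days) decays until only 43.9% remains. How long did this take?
t = t½ × log₂(N₀/N) = 9.525 days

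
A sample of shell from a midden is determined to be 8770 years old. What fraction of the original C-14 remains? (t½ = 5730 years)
N/N₀ = (1/2)^(t/t½) = 0.3461 = 34.6%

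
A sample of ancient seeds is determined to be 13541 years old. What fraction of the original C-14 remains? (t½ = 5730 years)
N/N₀ = (1/2)^(t/t½) = 0.1944 = 19.4%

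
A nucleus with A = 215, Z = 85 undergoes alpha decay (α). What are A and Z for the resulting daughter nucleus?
Daughter: A = 211, Z = 83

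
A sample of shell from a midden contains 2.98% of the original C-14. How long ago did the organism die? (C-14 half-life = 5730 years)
Age = t½ × log₂(1/ratio) = 29040 years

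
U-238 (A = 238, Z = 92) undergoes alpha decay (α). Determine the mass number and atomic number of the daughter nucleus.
Daughter: A = 234, Z = 90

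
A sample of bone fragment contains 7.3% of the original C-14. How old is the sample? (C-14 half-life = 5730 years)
Age = t½ × log₂(1/ratio) = 21640 years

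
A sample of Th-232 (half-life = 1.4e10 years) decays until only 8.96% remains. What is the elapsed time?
t = t½ × log₂(N₀/N) = 4.873e10 years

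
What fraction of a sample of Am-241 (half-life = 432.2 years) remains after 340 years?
N/N₀ = (1/2)^(t/t½) = 0.5797 = 58%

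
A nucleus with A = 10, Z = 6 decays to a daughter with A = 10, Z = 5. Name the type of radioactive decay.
ΔA = 0, ΔZ = -1 ⇒ beta-plus decay (β⁺) or electron capture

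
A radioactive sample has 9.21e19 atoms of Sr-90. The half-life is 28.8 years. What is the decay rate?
A = λN = 2.217e18 decays/year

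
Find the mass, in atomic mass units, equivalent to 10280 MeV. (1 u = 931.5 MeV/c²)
m = E/c² = 11.04 u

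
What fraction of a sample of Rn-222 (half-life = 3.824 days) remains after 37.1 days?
N/N₀ = (1/2)^(t/t½) = 0.001201 = 0.12%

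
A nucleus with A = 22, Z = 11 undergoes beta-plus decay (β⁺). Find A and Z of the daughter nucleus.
Daughter: A = 22, Z = 10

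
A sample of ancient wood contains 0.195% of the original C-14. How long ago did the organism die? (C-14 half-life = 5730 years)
Age = t½ × log₂(1/ratio) = 51580 years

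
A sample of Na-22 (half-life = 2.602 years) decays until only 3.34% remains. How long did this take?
t = t½ × log₂(N₀/N) = 12.76 years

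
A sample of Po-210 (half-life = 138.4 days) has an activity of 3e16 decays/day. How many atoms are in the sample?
N = A/λ = 5.99e18 atoms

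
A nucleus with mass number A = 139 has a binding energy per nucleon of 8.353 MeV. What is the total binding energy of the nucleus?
B.E. = 8.353 × 139 = 1161 MeV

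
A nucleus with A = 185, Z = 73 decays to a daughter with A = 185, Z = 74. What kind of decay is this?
ΔA = 0, ΔZ = +1 ⇒ beta-minus decay (β⁻)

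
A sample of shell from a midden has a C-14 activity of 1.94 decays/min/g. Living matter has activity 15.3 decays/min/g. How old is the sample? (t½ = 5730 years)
Age = t½ × log₂(A₀/A) = 17070 years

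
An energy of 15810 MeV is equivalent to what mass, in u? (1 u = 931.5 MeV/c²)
m = E/c² = 16.97 u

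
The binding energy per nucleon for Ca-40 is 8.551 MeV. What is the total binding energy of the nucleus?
B.E. = 8.551 × 40 = 342 MeV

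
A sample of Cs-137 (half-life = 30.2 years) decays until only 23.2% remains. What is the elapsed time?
t = t½ × log₂(N₀/N) = 63.66 years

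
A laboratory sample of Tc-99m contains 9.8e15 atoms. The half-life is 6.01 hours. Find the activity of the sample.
A = λN = 1.13e15 decays/hour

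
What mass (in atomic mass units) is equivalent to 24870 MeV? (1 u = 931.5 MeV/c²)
m = E/c² = 26.7 u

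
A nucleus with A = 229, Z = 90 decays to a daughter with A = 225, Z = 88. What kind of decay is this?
ΔA = -4, ΔZ = -2 ⇒ alpha decay (α)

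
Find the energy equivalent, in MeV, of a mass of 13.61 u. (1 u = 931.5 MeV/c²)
E = mc² = 12680 MeV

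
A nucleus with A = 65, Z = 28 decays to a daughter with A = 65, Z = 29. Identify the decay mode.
ΔA = 0, ΔZ = +1 ⇒ beta-minus decay (β⁻)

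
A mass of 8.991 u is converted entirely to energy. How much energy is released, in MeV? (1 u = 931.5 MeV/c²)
E = mc² = 8375 MeV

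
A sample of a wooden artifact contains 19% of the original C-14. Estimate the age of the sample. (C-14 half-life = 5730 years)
Age = t½ × log₂(1/ratio) = 13730 years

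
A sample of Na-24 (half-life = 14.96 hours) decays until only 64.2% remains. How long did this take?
t = t½ × log₂(N₀/N) = 9.565 hours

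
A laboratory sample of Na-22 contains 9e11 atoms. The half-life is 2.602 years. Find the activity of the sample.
A = λN = 2.398e11 decays/year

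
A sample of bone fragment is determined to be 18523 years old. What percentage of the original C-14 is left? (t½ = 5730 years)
N/N₀ = (1/2)^(t/t½) = 0.1064 = 10.6%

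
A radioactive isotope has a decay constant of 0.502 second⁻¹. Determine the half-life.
t½ = ln(2)/λ = 1.381 seconds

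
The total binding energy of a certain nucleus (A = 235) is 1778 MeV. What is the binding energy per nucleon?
B.E./A = 1778/235 = 7.566 MeV/nucleon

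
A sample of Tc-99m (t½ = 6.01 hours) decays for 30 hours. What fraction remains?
N/N₀ = (1/2)^(t/t½) = 0.03143 = 3.14%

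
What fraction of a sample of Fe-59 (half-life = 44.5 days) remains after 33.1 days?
N/N₀ = (1/2)^(t/t½) = 0.5972 = 59.7%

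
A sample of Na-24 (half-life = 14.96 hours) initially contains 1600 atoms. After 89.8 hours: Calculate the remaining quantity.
N = N₀(1/2)^(t/t½) = 24.95 atoms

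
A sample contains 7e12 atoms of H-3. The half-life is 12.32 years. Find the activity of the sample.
A = λN = 3.938e11 decays/year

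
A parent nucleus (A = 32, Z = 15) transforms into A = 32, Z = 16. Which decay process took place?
ΔA = 0, ΔZ = +1 ⇒ beta-minus decay (β⁻)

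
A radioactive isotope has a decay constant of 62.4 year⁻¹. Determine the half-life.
t½ = ln(2)/λ = 0.01111 years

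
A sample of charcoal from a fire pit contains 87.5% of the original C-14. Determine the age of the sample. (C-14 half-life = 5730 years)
Age = t½ × log₂(1/ratio) = 1104 years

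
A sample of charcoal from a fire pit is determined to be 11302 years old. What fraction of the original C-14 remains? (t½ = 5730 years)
N/N₀ = (1/2)^(t/t½) = 0.2548 = 25.5%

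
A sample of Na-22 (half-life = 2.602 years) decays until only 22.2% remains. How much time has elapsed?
t = t½ × log₂(N₀/N) = 5.65 years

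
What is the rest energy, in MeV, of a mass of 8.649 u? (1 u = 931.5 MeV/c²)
E = mc² = 8057 MeV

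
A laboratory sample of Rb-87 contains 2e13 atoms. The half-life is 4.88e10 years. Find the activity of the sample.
A = λN = 284.1 decays/year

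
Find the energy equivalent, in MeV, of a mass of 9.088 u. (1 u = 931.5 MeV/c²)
E = mc² = 8465 MeV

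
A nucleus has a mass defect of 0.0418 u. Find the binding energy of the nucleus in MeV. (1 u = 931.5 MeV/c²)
B.E. = Δm × 931.5 = 38.94 MeV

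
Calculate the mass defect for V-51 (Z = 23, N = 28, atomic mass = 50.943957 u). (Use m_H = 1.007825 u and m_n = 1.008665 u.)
Δm = Z·m_H + N·m_n − M = 0.4786 u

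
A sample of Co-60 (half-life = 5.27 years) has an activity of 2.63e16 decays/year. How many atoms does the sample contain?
N = A/λ = 2e17 atoms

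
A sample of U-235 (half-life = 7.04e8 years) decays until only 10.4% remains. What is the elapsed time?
t = t½ × log₂(N₀/N) = 2.299e9 years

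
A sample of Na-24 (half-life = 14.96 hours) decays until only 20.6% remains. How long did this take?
t = t½ × log₂(N₀/N) = 34.1 hours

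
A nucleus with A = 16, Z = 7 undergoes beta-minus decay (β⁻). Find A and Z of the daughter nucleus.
Daughter: A = 16, Z = 8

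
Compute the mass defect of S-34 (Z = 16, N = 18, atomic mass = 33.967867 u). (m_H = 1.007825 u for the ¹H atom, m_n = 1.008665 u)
Δm = Z·m_H + N·m_n − M = 0.3133 u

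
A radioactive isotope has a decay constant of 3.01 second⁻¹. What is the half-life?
t½ = ln(2)/λ = 0.2303 seconds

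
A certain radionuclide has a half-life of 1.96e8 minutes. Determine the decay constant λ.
λ = ln(2)/t½ = 3.536e-9 minute⁻¹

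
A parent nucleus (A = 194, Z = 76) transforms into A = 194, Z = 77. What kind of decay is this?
ΔA = 0, ΔZ = +1 ⇒ beta-minus decay (β⁻)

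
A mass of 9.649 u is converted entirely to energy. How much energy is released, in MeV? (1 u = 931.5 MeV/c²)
E = mc² = 8988 MeV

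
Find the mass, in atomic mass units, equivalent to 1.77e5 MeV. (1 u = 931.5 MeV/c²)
m = E/c² = 190 u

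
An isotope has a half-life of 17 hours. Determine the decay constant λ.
λ = ln(2)/t½ = 0.04077 hour⁻¹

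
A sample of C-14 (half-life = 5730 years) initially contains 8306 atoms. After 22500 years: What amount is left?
N = N₀(1/2)^(t/t½) = 546.2 atoms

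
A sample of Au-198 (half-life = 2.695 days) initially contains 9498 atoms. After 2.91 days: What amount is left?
N = N₀(1/2)^(t/t½) = 4494 atoms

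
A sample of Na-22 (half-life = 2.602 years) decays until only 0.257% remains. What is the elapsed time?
t = t½ × log₂(N₀/N) = 22.39 years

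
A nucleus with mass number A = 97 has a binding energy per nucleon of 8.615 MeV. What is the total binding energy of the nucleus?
B.E. = 8.615 × 97 = 835.7 MeV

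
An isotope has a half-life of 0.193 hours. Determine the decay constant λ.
λ = ln(2)/t½ = 3.591 hour⁻¹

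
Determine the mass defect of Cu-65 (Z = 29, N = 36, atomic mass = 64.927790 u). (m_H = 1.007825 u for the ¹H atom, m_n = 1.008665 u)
Δm = Z·m_H + N·m_n − M = 0.6111 u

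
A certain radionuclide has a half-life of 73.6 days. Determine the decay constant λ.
λ = ln(2)/t½ = 0.009418 day⁻¹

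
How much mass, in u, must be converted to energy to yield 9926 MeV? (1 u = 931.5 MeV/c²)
m = E/c² = 10.66 u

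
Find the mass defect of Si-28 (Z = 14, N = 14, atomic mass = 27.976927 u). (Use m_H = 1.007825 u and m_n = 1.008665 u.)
Δm = Z·m_H + N·m_n − M = 0.2539 u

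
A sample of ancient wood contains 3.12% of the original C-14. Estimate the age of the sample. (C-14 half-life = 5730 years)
Age = t½ × log₂(1/ratio) = 28660 years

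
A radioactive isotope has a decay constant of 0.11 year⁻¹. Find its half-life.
t½ = ln(2)/λ = 6.301 years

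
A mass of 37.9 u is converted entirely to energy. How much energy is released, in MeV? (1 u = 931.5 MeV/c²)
E = mc² = 35300 MeV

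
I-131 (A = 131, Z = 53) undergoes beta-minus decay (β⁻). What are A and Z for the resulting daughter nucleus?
Daughter: A = 131, Z = 54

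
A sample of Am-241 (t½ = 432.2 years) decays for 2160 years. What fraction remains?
N/N₀ = (1/2)^(t/t½) = 0.0313 = 3.13%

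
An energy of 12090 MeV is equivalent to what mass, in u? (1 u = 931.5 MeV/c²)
m = E/c² = 12.98 u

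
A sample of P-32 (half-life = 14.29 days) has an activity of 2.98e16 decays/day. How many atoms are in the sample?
N = A/λ = 6.144e17 atoms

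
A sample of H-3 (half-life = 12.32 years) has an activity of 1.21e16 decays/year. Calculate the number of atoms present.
N = A/λ = 2.151e17 atoms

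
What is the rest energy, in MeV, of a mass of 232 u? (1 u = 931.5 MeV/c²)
E = mc² = 2.161e5 MeV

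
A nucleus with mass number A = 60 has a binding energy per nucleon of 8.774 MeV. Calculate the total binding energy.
B.E. = 8.774 × 60 = 526.4 MeV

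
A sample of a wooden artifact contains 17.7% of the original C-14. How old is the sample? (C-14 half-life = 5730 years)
Age = t½ × log₂(1/ratio) = 14310 years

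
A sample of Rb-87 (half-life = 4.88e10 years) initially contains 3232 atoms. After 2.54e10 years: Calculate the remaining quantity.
N = N₀(1/2)^(t/t½) = 2253 atoms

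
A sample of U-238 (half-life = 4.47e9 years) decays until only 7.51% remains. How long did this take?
t = t½ × log₂(N₀/N) = 1.67e10 years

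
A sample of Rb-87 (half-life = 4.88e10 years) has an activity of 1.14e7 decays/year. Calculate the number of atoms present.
N = A/λ = 8.026e17 atoms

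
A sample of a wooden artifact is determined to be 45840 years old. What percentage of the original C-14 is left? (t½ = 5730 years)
N/N₀ = (1/2)^(t/t½) = 0.003906 = 0.391%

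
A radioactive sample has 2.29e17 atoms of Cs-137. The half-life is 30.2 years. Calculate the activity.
A = λN = 5.256e15 decays/year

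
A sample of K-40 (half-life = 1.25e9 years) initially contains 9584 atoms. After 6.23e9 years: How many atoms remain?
N = N₀(1/2)^(t/t½) = 302.8 atoms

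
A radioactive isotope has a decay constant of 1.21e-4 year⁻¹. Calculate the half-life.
t½ = ln(2)/λ = 5728 years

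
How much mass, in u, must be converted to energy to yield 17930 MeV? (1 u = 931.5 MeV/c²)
m = E/c² = 19.25 u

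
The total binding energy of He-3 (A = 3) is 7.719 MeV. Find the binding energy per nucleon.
B.E./A = 7.719/3 = 2.573 MeV/nucleon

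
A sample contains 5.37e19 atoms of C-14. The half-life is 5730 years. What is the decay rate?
A = λN = 6.496e15 decays/year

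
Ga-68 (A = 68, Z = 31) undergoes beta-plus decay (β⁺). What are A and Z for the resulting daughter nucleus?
Daughter: A = 68, Z = 30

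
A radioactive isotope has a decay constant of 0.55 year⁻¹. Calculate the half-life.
t½ = ln(2)/λ = 1.26 years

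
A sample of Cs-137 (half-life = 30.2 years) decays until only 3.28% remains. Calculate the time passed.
t = t½ × log₂(N₀/N) = 148.9 years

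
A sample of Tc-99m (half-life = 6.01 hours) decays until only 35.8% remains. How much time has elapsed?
t = t½ × log₂(N₀/N) = 8.907 hours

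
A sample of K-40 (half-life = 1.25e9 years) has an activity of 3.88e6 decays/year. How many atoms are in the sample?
N = A/λ = 6.997e15 atoms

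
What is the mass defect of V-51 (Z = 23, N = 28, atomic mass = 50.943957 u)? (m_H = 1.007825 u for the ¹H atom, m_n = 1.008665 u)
Δm = Z·m_H + N·m_n − M = 0.4786 u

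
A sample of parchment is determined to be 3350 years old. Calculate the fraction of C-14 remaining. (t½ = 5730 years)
N/N₀ = (1/2)^(t/t½) = 0.6668 = 66.7%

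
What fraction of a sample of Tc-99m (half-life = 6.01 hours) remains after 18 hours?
N/N₀ = (1/2)^(t/t½) = 0.1254 = 12.5%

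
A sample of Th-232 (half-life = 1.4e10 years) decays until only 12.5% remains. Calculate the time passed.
t = t½ × log₂(N₀/N) = 4.2e10 years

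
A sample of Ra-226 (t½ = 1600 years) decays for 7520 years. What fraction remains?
N/N₀ = (1/2)^(t/t½) = 0.03847 = 3.85%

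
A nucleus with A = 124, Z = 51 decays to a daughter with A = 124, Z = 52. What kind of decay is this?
ΔA = 0, ΔZ = +1 ⇒ beta-minus decay (β⁻)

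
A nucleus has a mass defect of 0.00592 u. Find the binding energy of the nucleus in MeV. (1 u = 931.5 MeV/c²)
B.E. = Δm × 931.5 = 5.514 MeV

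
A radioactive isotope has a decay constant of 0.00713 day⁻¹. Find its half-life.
t½ = ln(2)/λ = 97.22 days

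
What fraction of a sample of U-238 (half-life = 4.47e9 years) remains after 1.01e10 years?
N/N₀ = (1/2)^(t/t½) = 0.2088 = 20.9%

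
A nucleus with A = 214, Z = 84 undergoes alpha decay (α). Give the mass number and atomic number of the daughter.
Daughter: A = 210, Z = 82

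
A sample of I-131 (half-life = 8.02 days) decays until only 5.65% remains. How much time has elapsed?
t = t½ × log₂(N₀/N) = 33.25 days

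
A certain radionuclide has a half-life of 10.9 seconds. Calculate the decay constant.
λ = ln(2)/t½ = 0.06359 second⁻¹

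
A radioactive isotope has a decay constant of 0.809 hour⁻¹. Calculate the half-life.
t½ = ln(2)/λ = 0.8568 hours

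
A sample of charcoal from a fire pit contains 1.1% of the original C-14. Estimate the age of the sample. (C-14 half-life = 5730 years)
Age = t½ × log₂(1/ratio) = 37280 years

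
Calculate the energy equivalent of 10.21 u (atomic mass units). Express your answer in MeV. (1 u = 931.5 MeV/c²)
E = mc² = 9511 MeV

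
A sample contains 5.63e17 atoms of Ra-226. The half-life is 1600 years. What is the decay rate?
A = λN = 2.439e14 decays/year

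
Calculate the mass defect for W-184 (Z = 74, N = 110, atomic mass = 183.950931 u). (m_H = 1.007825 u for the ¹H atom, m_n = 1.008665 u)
Δm = Z·m_H + N·m_n − M = 1.581 u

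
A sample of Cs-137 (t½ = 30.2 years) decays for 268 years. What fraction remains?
N/N₀ = (1/2)^(t/t½) = 0.002131 = 0.213%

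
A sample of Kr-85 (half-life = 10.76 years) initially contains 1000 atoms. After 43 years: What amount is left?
N = N₀(1/2)^(t/t½) = 62.66 atoms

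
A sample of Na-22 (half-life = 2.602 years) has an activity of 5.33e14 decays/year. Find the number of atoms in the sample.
N = A/λ = 2.001e15 atoms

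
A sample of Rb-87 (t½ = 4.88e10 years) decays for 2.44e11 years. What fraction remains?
N/N₀ = (1/2)^(t/t½) = 0.03125 = 3.12%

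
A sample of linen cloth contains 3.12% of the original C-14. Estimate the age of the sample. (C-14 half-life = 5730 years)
Age = t½ × log₂(1/ratio) = 28660 years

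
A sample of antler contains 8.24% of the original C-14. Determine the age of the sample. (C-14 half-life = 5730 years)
Age = t½ × log₂(1/ratio) = 20630 years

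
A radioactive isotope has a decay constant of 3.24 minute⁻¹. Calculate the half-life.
t½ = ln(2)/λ = 0.2139 minutes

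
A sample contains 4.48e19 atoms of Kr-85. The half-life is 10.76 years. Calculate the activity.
A = λN = 2.886e18 decays/year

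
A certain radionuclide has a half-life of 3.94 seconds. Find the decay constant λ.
λ = ln(2)/t½ = 0.1759 second⁻¹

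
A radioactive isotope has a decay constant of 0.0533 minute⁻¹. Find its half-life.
t½ = ln(2)/λ = 13 minutes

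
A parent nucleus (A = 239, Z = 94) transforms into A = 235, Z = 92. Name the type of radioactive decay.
ΔA = -4, ΔZ = -2 ⇒ alpha decay (α)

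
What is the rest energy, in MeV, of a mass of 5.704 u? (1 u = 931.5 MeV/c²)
E = mc² = 5313 MeV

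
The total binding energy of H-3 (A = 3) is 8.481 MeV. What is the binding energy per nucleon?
B.E./A = 8.481/3 = 2.827 MeV/nucleon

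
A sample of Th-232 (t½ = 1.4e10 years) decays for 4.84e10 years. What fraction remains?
N/N₀ = (1/2)^(t/t½) = 0.09105 = 9.11%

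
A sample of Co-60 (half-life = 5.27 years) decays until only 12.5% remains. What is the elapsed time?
t = t½ × log₂(N₀/N) = 15.81 years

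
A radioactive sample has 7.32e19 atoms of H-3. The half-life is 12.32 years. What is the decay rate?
A = λN = 4.118e18 decays/year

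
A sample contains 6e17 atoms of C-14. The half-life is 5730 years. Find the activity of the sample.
A = λN = 7.258e13 decays/year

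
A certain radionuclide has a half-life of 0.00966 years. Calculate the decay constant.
λ = ln(2)/t½ = 71.75 year⁻¹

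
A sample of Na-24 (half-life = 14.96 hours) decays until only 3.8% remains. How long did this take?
t = t½ × log₂(N₀/N) = 70.58 hours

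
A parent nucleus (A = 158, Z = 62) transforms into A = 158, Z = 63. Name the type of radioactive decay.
ΔA = 0, ΔZ = +1 ⇒ beta-minus decay (β⁻)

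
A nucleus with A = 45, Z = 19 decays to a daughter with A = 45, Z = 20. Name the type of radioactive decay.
ΔA = 0, ΔZ = +1 ⇒ beta-minus decay (β⁻)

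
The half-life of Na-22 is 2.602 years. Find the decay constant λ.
λ = ln(2)/t½ = 0.2664 year⁻¹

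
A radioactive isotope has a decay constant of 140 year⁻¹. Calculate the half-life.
t½ = ln(2)/λ = 0.004951 years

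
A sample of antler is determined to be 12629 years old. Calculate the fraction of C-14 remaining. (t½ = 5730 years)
N/N₀ = (1/2)^(t/t½) = 0.217 = 21.7%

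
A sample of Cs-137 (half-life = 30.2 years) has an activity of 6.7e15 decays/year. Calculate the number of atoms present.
N = A/λ = 2.919e17 atoms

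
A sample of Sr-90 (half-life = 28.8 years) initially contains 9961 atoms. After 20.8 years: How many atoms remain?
N = N₀(1/2)^(t/t½) = 6038 atoms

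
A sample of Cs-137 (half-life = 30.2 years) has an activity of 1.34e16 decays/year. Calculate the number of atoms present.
N = A/λ = 5.838e17 atoms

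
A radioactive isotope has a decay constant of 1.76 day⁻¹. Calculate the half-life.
t½ = ln(2)/λ = 0.3938 days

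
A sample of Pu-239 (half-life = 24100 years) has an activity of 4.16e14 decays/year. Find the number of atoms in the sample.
N = A/λ = 1.446e19 atoms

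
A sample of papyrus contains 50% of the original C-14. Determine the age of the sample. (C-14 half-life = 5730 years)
Age = t½ × log₂(1/ratio) = 5730 years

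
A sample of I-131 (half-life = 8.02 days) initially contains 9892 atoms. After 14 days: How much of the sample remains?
N = N₀(1/2)^(t/t½) = 2950 atoms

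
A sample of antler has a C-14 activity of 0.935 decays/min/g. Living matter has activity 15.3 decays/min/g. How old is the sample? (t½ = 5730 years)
Age = t½ × log₂(A₀/A) = 23110 years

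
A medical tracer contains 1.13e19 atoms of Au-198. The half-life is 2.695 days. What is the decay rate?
A = λN = 2.906e18 decays/day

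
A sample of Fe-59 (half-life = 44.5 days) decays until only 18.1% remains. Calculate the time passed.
t = t½ × log₂(N₀/N) = 109.7 days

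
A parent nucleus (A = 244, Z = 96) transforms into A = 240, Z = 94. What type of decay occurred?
ΔA = -4, ΔZ = -2 ⇒ alpha decay (α)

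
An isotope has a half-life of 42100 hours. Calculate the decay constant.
λ = ln(2)/t½ = 1.646e-5 hour⁻¹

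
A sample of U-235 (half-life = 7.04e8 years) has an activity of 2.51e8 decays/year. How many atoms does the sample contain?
N = A/λ = 2.549e17 atoms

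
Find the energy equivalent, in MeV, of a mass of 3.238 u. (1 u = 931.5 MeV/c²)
E = mc² = 3016 MeV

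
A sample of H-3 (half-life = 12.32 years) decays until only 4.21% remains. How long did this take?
t = t½ × log₂(N₀/N) = 56.3 years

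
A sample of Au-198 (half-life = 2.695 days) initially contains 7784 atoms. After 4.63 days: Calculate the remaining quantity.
N = N₀(1/2)^(t/t½) = 2366 atoms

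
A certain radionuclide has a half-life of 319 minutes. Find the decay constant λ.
λ = ln(2)/t½ = 0.002173 minute⁻¹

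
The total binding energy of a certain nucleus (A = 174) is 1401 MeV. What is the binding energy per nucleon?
B.E./A = 1401/174 = 8.052 MeV/nucleon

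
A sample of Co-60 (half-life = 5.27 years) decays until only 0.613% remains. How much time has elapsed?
t = t½ × log₂(N₀/N) = 38.73 years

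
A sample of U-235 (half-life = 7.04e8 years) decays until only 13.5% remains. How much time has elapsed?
t = t½ × log₂(N₀/N) = 2.034e9 years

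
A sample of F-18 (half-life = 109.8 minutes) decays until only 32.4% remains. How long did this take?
t = t½ × log₂(N₀/N) = 178.5 minutes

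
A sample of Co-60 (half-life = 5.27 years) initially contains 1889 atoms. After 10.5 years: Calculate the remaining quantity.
N = N₀(1/2)^(t/t½) = 474.7 atoms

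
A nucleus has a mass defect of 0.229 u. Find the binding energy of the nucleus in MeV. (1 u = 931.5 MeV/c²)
B.E. = Δm × 931.5 = 213.3 MeV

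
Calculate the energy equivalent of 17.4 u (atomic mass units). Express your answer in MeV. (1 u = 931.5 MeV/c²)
E = mc² = 16210 MeV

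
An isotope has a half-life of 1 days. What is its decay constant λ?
λ = ln(2)/t½ = 0.6931 day⁻¹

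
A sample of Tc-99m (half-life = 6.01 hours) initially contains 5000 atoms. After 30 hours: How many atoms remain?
N = N₀(1/2)^(t/t½) = 157.2 atoms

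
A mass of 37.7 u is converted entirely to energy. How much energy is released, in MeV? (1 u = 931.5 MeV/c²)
E = mc² = 35120 MeV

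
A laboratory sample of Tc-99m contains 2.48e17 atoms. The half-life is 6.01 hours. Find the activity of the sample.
A = λN = 2.86e16 decays/hour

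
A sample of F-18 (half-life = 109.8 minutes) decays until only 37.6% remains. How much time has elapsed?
t = t½ × log₂(N₀/N) = 154.9 minutes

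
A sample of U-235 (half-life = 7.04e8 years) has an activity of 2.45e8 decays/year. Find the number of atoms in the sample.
N = A/λ = 2.488e17 atoms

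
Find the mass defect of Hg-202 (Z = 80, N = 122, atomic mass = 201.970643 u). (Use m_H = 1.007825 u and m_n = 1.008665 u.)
Δm = Z·m_H + N·m_n − M = 1.712 u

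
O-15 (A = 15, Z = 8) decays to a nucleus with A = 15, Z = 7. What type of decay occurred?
ΔA = 0, ΔZ = -1 ⇒ beta-plus decay (β⁺) or electron capture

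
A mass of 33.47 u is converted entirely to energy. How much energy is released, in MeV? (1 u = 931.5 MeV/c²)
E = mc² = 31180 MeV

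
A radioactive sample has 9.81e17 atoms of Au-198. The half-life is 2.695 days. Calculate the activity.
A = λN = 2.523e17 decays/day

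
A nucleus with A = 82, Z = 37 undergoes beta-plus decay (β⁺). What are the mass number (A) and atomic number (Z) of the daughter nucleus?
Daughter: A = 82, Z = 36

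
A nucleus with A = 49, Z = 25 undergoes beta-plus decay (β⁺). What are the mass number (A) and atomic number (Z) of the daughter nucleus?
Daughter: A = 49, Z = 24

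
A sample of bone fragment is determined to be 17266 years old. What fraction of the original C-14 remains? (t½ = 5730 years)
N/N₀ = (1/2)^(t/t½) = 0.1239 = 12.4%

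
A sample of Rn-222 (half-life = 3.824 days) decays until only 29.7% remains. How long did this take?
t = t½ × log₂(N₀/N) = 6.698 days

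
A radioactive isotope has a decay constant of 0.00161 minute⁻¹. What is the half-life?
t½ = ln(2)/λ = 430.5 minutes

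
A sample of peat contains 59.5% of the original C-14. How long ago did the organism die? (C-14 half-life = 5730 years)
Age = t½ × log₂(1/ratio) = 4292 years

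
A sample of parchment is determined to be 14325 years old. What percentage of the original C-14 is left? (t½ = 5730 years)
N/N₀ = (1/2)^(t/t½) = 0.1768 = 17.7%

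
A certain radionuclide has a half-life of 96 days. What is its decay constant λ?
λ = ln(2)/t½ = 0.00722 day⁻¹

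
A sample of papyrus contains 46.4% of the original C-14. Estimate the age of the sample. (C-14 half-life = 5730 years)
Age = t½ × log₂(1/ratio) = 6348 years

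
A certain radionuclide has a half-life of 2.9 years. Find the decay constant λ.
λ = ln(2)/t½ = 0.239 year⁻¹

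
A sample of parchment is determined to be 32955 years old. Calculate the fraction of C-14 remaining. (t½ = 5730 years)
N/N₀ = (1/2)^(t/t½) = 0.01856 = 1.86%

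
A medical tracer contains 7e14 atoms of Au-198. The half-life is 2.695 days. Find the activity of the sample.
A = λN = 1.8e14 decays/day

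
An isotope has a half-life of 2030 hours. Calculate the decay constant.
λ = ln(2)/t½ = 3.415e-4 hour⁻¹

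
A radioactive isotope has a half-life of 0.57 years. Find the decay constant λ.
λ = ln(2)/t½ = 1.216 year⁻¹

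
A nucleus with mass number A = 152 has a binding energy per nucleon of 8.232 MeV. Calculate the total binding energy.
B.E. = 8.232 × 152 = 1251 MeV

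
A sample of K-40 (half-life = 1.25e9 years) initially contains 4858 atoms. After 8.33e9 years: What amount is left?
N = N₀(1/2)^(t/t½) = 47.91 atoms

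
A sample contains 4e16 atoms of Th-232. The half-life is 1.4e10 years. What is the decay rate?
A = λN = 1.98e6 decays/year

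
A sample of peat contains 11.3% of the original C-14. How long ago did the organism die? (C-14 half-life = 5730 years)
Age = t½ × log₂(1/ratio) = 18020 years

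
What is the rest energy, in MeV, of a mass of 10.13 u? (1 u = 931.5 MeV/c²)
E = mc² = 9436 MeV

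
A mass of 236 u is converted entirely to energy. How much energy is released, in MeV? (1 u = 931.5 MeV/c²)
E = mc² = 2.198e5 MeV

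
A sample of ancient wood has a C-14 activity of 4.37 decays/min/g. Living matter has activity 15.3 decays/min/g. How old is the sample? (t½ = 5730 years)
Age = t½ × log₂(A₀/A) = 10360 years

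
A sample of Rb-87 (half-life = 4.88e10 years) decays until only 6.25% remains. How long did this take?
t = t½ × log₂(N₀/N) = 1.952e11 years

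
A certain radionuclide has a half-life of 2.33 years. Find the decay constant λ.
λ = ln(2)/t½ = 0.2975 year⁻¹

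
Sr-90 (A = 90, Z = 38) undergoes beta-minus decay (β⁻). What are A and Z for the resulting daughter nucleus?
Daughter: A = 90, Z = 39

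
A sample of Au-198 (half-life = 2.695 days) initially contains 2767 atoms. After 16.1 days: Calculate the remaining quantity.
N = N₀(1/2)^(t/t½) = 44.02 atoms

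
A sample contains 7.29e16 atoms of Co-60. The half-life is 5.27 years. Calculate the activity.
A = λN = 9.588e15 decays/year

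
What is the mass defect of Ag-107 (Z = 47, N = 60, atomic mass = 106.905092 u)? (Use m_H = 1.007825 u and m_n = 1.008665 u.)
Δm = Z·m_H + N·m_n − M = 0.9826 u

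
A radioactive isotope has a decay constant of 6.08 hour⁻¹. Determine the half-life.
t½ = ln(2)/λ = 0.114 hours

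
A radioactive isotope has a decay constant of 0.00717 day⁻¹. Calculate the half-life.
t½ = ln(2)/λ = 96.67 days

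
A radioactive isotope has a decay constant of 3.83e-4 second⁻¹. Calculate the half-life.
t½ = ln(2)/λ = 1810 seconds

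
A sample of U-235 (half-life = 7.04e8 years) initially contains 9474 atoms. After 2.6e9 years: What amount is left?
N = N₀(1/2)^(t/t½) = 732.4 atoms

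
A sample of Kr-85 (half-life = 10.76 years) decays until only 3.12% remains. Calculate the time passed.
t = t½ × log₂(N₀/N) = 53.82 years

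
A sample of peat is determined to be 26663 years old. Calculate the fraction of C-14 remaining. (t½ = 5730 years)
N/N₀ = (1/2)^(t/t½) = 0.03974 = 3.97%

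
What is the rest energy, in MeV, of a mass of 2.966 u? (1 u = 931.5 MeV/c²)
E = mc² = 2763 MeV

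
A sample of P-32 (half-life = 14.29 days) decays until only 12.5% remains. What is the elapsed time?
t = t½ × log₂(N₀/N) = 42.87 days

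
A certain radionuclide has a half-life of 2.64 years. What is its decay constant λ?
λ = ln(2)/t½ = 0.2626 year⁻¹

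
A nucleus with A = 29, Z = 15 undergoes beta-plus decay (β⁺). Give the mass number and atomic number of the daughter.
Daughter: A = 29, Z = 14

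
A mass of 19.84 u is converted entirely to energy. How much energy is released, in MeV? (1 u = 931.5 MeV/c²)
E = mc² = 18480 MeV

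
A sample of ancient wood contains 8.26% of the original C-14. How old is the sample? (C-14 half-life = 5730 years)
Age = t½ × log₂(1/ratio) = 20610 years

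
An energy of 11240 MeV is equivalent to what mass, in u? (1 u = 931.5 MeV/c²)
m = E/c² = 12.07 u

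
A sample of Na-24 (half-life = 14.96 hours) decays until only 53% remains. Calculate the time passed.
t = t½ × log₂(N₀/N) = 13.7 hours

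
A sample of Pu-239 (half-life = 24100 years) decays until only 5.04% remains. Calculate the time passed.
t = t½ × log₂(N₀/N) = 1.039e5 years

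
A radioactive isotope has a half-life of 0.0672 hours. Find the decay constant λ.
λ = ln(2)/t½ = 10.31 hour⁻¹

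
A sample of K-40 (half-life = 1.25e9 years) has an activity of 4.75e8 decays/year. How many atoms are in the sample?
N = A/λ = 8.566e17 atoms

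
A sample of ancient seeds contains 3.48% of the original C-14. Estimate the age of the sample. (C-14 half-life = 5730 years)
Age = t½ × log₂(1/ratio) = 27760 years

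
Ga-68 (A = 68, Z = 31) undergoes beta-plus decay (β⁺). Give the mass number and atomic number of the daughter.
Daughter: A = 68, Z = 30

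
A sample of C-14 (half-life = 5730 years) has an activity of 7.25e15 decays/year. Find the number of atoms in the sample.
N = A/λ = 5.993e19 atoms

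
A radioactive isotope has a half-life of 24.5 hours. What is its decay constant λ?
λ = ln(2)/t½ = 0.02829 hour⁻¹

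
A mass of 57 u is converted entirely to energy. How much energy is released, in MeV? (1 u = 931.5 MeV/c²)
E = mc² = 53100 MeV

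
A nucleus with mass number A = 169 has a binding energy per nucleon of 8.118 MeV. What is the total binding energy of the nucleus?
B.E. = 8.118 × 169 = 1372 MeV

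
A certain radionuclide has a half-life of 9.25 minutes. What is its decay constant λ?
λ = ln(2)/t½ = 0.07493 minute⁻¹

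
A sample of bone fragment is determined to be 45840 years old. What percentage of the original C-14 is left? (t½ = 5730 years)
N/N₀ = (1/2)^(t/t½) = 0.003906 = 0.391%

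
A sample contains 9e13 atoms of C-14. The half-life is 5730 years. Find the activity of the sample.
A = λN = 1.089e10 decays/year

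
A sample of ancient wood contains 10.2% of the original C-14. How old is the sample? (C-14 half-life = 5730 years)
Age = t½ × log₂(1/ratio) = 18870 years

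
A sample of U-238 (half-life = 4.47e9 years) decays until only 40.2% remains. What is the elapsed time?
t = t½ × log₂(N₀/N) = 5.877e9 years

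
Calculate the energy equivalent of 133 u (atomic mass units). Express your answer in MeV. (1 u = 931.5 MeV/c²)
E = mc² = 1.239e5 MeV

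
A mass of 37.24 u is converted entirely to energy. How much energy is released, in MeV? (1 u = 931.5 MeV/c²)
E = mc² = 34690 MeV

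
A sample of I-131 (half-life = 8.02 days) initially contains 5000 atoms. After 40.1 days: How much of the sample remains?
N = N₀(1/2)^(t/t½) = 156.2 atoms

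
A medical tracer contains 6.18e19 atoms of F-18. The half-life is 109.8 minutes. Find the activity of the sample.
A = λN = 3.901e17 decays/minute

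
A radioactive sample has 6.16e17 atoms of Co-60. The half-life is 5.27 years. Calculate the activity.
A = λN = 8.102e16 decays/year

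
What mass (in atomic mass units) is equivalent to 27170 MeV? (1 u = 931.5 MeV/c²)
m = E/c² = 29.17 u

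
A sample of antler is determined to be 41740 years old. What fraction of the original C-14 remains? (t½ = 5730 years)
N/N₀ = (1/2)^(t/t½) = 0.006414 = 0.641%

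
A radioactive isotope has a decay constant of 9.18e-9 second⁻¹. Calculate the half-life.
t½ = ln(2)/λ = 7.551e7 seconds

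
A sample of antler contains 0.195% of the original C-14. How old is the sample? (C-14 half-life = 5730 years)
Age = t½ × log₂(1/ratio) = 51580 years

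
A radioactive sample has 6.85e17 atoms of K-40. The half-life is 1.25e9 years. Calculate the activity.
A = λN = 3.798e8 decays/year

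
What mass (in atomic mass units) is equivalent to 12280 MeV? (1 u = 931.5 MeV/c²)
m = E/c² = 13.18 u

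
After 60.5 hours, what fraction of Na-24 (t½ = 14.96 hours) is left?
N/N₀ = (1/2)^(t/t½) = 0.06062 = 6.06%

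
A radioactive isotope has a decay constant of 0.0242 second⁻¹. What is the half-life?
t½ = ln(2)/λ = 28.64 seconds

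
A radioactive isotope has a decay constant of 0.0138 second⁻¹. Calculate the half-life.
t½ = ln(2)/λ = 50.23 seconds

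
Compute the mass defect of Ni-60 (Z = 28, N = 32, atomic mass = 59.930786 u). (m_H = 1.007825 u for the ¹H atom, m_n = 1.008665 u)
Δm = Z·m_H + N·m_n − M = 0.5656 u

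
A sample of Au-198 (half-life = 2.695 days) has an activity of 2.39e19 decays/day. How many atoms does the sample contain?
N = A/λ = 9.292e19 atoms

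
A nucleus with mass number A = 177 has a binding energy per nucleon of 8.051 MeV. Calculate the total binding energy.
B.E. = 8.051 × 177 = 1425 MeV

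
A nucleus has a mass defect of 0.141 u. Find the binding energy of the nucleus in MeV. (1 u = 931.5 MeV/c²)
B.E. = Δm × 931.5 = 131.3 MeV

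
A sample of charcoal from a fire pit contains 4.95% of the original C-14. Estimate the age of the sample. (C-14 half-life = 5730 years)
Age = t½ × log₂(1/ratio) = 24850 years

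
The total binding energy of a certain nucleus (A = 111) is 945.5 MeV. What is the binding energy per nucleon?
B.E./A = 945.5/111 = 8.518 MeV/nucleon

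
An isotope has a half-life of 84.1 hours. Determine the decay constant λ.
λ = ln(2)/t½ = 0.008242 hour⁻¹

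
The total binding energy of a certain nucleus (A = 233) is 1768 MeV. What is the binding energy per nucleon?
B.E./A = 1768/233 = 7.588 MeV/nucleon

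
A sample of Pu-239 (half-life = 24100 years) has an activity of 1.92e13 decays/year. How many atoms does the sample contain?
N = A/λ = 6.676e17 atoms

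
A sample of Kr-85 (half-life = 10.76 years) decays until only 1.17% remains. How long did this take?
t = t½ × log₂(N₀/N) = 69.05 years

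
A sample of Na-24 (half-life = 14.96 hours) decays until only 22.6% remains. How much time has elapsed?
t = t½ × log₂(N₀/N) = 32.1 hours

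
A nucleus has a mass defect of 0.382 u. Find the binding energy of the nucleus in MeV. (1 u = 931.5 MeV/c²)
B.E. = Δm × 931.5 = 355.8 MeV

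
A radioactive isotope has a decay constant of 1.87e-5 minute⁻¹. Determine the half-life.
t½ = ln(2)/λ = 37070 minutes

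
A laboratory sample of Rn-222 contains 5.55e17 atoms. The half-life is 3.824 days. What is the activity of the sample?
A = λN = 1.006e17 decays/day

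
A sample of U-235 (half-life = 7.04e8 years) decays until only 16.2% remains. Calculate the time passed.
t = t½ × log₂(N₀/N) = 1.849e9 years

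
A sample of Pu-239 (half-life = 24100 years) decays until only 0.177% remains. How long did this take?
t = t½ × log₂(N₀/N) = 2.203e5 years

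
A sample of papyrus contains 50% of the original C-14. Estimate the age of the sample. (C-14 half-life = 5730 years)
Age = t½ × log₂(1/ratio) = 5730 years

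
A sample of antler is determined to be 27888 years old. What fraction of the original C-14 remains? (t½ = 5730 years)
N/N₀ = (1/2)^(t/t½) = 0.03427 = 3.43%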